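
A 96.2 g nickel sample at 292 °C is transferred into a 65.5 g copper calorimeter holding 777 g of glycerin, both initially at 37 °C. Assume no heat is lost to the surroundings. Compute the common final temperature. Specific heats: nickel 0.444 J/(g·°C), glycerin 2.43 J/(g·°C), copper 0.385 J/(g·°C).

T_f ≈ 42.6 °C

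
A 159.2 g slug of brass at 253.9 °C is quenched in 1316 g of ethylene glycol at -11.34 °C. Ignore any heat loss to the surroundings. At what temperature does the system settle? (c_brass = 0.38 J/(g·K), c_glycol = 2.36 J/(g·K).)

T_f ≈ -6.3 °C

Let T be the final temperature. ΣQ_i = 0:
159.2·0.38·(T − 253.9) + 1316·2.36·(T − (-11.34)) = 0
3166.3 T = -19859
T = -19859/3166.3 ≈ -6.27 °C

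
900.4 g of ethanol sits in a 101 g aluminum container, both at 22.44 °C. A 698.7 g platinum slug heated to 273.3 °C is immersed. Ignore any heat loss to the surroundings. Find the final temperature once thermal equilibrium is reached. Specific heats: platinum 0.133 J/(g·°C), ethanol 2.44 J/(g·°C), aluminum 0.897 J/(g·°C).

T_f = Σ m_i c_i T_i / Σ m_i c_i:
T_f = (92.93*273.3 + 2197*22.44 + 90.6*22.44) / (92.93 + 2197 + 90.6)
    = 76730 / 2380.5 ≈ 32.23 °C

T_f ≈ 32.2 °C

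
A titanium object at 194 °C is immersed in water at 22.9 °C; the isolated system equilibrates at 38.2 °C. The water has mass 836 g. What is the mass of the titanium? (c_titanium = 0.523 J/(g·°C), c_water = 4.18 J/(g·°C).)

Setting the total heat transfer to zero:
m×0.523×(38.2 − 194) + 836×4.18×(38.2 − 22.9) = 0
-81.48 m = -53466
m = -53466/-81.48 ≈ 656.2 g

m ≈ 656 g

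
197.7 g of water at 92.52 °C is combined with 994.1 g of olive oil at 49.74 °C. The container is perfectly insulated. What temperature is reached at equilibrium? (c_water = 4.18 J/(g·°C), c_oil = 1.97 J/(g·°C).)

T_f ≈ 62.4 °C

Setting the total heat transfer to zero:
197.7·4.18·(T − 92.52) + 994.1·1.97·(T − 49.74) = 0
(826.39 + 1958.4) T = 826.39·92.52 + 1958.4·49.74
T ≈ 62.44 °C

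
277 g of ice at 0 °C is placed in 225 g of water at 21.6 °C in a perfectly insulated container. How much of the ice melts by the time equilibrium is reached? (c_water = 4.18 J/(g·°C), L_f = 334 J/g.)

Water can give up m c ΔT = 225·4.18·21.6 = 20315 J before reaching 0 °C.
Melting all 277 g of ice would need 277·334 = 92518 J.
Since 20315 < 92518 J, not all the ice melts; equilibrium is at 0 °C.
m_melt = 20315 / L_f = 60.82 g.

m_melted ≈ 60.8 g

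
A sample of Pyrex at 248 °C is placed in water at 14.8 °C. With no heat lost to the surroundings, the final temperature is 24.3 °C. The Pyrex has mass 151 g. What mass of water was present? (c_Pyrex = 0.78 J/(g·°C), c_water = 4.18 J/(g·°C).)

m ≈ 663 g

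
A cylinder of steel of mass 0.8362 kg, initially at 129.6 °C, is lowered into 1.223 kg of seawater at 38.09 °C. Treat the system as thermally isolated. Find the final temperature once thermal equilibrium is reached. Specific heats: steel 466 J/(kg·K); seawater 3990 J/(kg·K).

T_f ≈ 44.9 °C

Energy conservation, ΣQ = 0:
0.8362·466·(T − 129.6) + 1.223·3990·(T − 38.09) = 0
389.67(T − 129.6) + 4879.8(T − 38.09) = 0
(389.67 + 4879.8) T = 389.67·129.6 + 4879.8·38.09
T = 236372/5269.4 ≈ 44.86 °C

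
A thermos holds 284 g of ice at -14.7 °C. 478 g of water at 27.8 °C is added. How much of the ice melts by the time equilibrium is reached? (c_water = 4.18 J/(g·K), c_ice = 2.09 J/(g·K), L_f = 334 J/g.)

Water can give up m c ΔT = 478×4.18×27.8 = 55546 J before reaching 0 °C.
Warming the ice to 0 °C takes 284×2.09×14.7 = 8725.3 J, leaving 46820 J for melting.
Fully melting the ice requires m_ice L_f = 284×334 = 94856 J.
46820 J < 94856 J, so only part of the ice melts and the system sits at 0 °C.
m_melted×334 = 46820  ⇒  m_melted ≈ 140.2 g.

m_melted ≈ 140 g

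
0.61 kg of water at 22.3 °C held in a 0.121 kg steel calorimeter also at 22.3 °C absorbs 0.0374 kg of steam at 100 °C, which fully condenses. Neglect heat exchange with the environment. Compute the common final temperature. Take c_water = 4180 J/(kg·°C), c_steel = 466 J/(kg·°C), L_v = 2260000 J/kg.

Net heat exchanged in the isolated system is zero:
latent heat released on condensation: 0.0374·2260000 = 84524
  condensed water 100 °C→T: 156.33(T − 100)
  original water: 2549.8(T − 22.3)
  cup: 56.39(T − 22.3)
2762.5 T = 84524 + 15633 + 58118 = 158275
T ≈ 57.29 °C (< 100 °C, so full condensation is consistent).

T_f ≈ 57.3 °C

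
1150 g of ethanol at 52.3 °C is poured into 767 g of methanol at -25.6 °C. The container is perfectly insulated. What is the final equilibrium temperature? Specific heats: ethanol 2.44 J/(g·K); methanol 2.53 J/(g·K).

Let T be the final temperature. ΣQ_i = 0:
1150×2.44×(T − 52.3) + 767×2.53×(T − (-25.6)) = 0
4746.5 T = 97077
T = 97077/4746.5 ≈ 20.45 °C

T_f ≈ 20.5 °C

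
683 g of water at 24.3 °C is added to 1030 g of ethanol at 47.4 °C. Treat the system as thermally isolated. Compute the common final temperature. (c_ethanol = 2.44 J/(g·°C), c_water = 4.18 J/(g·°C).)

T_f ≈ 35.1 °C

Conservation of energy gives ΣQ = 0:
1030·2.44·(T − 47.4) + 683·4.18·(T − 24.3) = 0
2513.2(T − 47.4) + 2854.9(T − 24.3) = 0
(2513.2 + 2854.9) T = 2513.2·47.4 + 2854.9·24.3
T = 188501/5368.1 ≈ 35.11 °C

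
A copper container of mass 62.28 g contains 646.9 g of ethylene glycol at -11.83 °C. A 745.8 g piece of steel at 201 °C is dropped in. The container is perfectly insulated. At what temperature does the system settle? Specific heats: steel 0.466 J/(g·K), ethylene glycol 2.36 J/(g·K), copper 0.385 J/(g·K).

T_f ≈ 27.1 °C

Net heat exchanged in the isolated system is zero:
745.8·0.466·(T − 201) + 646.9·2.36·(T − (-11.83)) + 62.28·0.385·(T − (-11.83)) = 0
(347.54 + 1526.7 + 23.98) T = 347.54·201 + 1526.7·(-11.83) + 23.98·(-11.83)
T = 51512 / 1898.2 = 27.1 °C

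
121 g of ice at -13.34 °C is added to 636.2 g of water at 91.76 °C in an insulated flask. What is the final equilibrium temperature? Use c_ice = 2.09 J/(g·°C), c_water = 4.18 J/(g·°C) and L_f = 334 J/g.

T_f ≈ 63.3 °C

Conservation of energy gives ΣQ = 0:
warm ice to 0 °C: 121·2.09·(0 − (-13.34)) = 3373.6
  fusion: m_ice L_f = 121·334 = 40414
  meltwater 0→T: 121·4.18·T = 505.78 T
  water: 2659.3(T − 91.76)
3165.1 T = 244019 − 43788 = 200231
T ≈ 63.26 °C. Since T > 0 °C, the all-ice-melts assumption holds.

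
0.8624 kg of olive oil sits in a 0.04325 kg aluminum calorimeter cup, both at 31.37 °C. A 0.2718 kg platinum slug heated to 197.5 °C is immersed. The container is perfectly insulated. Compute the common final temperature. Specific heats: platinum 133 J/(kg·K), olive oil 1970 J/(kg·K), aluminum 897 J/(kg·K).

T_f ≈ 34.8 °C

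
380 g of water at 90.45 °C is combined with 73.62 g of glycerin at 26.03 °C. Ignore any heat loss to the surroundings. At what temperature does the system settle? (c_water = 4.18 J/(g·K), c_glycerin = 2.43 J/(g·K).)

Let T be the final temperature. ΣQ_i = 0:
380*4.18*(T − 90.45) + 73.62*2.43*(T − 26.03) = 0
1767.3 T = 148327
T = 148327 / 1767.3 = 83.9 °C

T_f ≈ 83.9 °C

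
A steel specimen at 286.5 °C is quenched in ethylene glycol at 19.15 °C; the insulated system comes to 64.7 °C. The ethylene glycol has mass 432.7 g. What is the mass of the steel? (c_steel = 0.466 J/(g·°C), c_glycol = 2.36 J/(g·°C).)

Setting the total heat transfer to zero:
m×0.466×(64.7 − 286.5) + 432.7×2.36×(64.7 − 19.15) = 0
-103.36 m = -46514
m = -46514/-103.36 ≈ 450 g

m ≈ 450 g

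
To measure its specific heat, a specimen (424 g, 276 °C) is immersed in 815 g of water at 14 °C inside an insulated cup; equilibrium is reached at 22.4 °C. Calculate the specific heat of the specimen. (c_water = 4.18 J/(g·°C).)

Taking heat into each body as positive, Σ m c ΔT = 0:
424·c·(22.4 − 276) + 815·4.18·(22.4 − 14) = 0
-107526 c = -28616
c = -28616/-107526 ≈ 0.2661 J/(g·°C)

c ≈ 0.266 J/(g·°C)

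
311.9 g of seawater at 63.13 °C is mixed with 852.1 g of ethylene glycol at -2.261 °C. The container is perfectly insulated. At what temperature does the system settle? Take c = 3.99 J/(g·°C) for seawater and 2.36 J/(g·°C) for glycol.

T_f ≈ 22.7 °C

Net heat exchanged in the isolated system is zero:
311.9·3.99·(T − 63.13) + 852.1·2.36·(T − (-2.261)) = 0
3255.4 T = 74017
T = 74017 / 3255.4 = 22.7 °C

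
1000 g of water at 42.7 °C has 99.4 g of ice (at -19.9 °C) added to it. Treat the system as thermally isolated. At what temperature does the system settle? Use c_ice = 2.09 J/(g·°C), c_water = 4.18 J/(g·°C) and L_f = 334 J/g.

Energy conservation, ΣQ = 0:
warm ice to 0 °C: 99.4×2.09×(0 − (-19.9)) = 4134.1
  melt ice: 99.4×334 = 33200
  meltwater 0→T: 99.4×4.18×T = 415.49 T
  water: 4180(T − 42.7)
4595.5 T = 178486 − 37334 = 141152
T ≈ 30.72 °C. Since T > 0 °C, the all-ice-melts assumption holds.

T_f ≈ 30.7 °C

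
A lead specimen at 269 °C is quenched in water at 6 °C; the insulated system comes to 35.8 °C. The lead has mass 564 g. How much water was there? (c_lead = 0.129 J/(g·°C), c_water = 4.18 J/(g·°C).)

Heat lost by the lead = heat gained by the water:
564×0.129×(269 − 35.8) = m×4.18×(35.8 − 6)
124.56 m = 16967  ⇒  m ≈ 136.2 g

m ≈ 136 g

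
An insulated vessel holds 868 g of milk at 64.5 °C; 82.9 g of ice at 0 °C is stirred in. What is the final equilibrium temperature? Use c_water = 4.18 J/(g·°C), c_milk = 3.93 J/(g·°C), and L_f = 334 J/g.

T_f ≈ 51.2 °C

Energy conservation, ΣQ = 0:
fusion: m_ice L_f = 82.9×334 = 27689; warm the meltwater: 346.52 T; milk: 3411.2(T − 64.5)
3757.8 T = 220025 − 27689 = 192336
T ≈ 51.18 °C. Since T > 0 °C, the all-ice-melts assumption holds.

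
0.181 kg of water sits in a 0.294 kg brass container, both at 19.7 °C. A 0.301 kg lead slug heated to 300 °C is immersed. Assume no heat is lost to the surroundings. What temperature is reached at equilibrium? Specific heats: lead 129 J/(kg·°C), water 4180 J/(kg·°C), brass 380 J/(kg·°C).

T_f ≈ 31.7 °C

Energy conservation, ΣQ = 0:
0.301×129×(T − 300) + 0.181×4180×(T − 19.7) + 0.294×380×(T − 19.7) = 0
(38.83 + 756.58 + 111.72) T = 38.83×300 + 756.58×19.7 + 111.72×19.7
T = 28754/907.13 ≈ 31.70 °C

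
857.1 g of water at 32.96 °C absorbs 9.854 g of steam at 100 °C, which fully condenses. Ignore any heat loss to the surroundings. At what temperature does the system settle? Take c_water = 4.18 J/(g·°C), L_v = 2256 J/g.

T_f ≈ 39.9 °C

Energy balance with sensible and latent terms:
steam→water at 100 °C releases m L_v = 9.854·2256 = 22231
  condensed water 100 °C→T: 41.19(T − 100)
  original water: 3582.7(T − 32.96)
3623.9 T = 22231 + 4119 + 118085 = 144435
T ≈ 39.86 °C (< 100 °C, so full condensation is consistent).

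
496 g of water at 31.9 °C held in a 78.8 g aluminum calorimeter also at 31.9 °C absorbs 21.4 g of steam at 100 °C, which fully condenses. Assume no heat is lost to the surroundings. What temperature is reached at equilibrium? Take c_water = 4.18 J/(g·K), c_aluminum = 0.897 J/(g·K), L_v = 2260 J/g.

Heat gained plus heat lost sum to zero:
condense steam: −21.4·2260 = −48364; condensate cools 100→T: 21.4·4.18·(T − 100) = 89.45(T − 100); water warms: 496·4.18·(T − 31.9) = 2073.3(T − 31.9); aluminum cup: 78.8·0.897·(T − 31.9) = 70.68(T − 31.9)
2233.4 T = 48364 + 8945.2 + 68392 = 125702
T ≈ 56.28 °C — below 100 °C, confirming all the steam condensed.

T_f ≈ 56.3 °C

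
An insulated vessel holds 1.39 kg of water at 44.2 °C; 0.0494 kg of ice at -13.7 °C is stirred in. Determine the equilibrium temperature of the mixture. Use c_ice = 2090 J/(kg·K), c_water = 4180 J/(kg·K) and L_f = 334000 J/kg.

Energy balance with sensible and latent terms:
ice -13.7→0 °C: 0.0494×2090×13.7 = 1414.5
  fusion: m_ice L_f = 0.0494×334000 = 16500
  warm the meltwater: 206.49 T
  water: 5810.2(T − 44.2)
6016.7 T = 256811 − 17914 = 238897
T ≈ 39.71 °C — above 0 °C, consistent with complete melting.

T_f ≈ 39.7 °C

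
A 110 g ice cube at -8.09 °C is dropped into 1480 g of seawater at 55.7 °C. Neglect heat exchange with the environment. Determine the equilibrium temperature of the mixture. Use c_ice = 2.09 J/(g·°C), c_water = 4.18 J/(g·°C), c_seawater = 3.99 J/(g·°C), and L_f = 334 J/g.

T_f ≈ 45.6 °C

Energy balance with sensible and latent terms:
ice -8.09→0 °C: 110·2.09·8.09 = 1859.9; fusion: m_ice L_f = 110·334 = 36740; warm the meltwater: 459.8 T; seawater cools: 1480·3.99·(T − 55.7) = 5905.2(T − 55.7)
6365 T = 328920 − 38600 = 290320
T ≈ 45.61 °C. Since T > 0 °C, the all-ice-melts assumption holds.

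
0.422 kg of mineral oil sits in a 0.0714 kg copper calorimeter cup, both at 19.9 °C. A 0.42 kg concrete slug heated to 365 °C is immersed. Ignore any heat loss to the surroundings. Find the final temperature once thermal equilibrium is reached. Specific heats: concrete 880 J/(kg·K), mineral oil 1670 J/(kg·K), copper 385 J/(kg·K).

T_f ≈ 135.7 °C

Taking heat into each body as positive, Σ m c ΔT = 0:
0.42×880×(T − 365) + 0.422×1670×(T − 19.9) + 0.0714×385×(T − 19.9) = 0
1101.8 T = 149475
T = 149475 / 1101.8 = 136 °C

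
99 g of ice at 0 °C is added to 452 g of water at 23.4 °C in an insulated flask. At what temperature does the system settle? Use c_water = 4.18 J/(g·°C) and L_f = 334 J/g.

T_f ≈ 4.8 °C

Energy balance with sensible and latent terms:
latent heat to melt: 99×334 = 33066
  warm the meltwater: 413.82 T
  water cools: 452×4.18×(T − 23.4) = 1889.4(T − 23.4)
2303.2 T = 44211 − 33066 = 11145
T ≈ 4.84 °C (positive, so assuming full melt was valid).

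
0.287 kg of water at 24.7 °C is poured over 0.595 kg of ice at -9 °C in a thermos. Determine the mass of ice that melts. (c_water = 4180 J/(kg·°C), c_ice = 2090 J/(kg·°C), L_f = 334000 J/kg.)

m_melted ≈ 0.0552 kg

Water can give up m c ΔT = 0.287·4180·24.7 = 29632 J before reaching 0 °C.
Of that, 0.595·2090·9 = 11192 J goes to bring the ice to 0 °C, leaving 18440 J.
Melting all 0.595 kg of ice would need 0.595·334000 = 198730 J.
That's not enough to melt it all — equilibrium is at 0 °C with ice remaining.
Mass melted = 18440/334000 ≈ 0.05521 kg.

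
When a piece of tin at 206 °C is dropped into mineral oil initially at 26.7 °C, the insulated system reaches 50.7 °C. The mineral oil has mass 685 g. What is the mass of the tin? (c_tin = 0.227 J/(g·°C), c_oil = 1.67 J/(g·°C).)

m ≈ 779 g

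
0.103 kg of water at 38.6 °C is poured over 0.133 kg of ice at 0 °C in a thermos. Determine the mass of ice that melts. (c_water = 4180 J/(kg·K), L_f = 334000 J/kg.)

m_melted ≈ 0.0498 kg

Heat available from the water dropping to 0 °C: 0.103·4180·38.6 = 16619 J.
Melting all 0.133 kg of ice would need 0.133·334000 = 44422 J.
16619 J < 44422 J, so only part of the ice melts and the system sits at 0 °C.
Mass melted = 16619/334000 ≈ 0.04976 kg.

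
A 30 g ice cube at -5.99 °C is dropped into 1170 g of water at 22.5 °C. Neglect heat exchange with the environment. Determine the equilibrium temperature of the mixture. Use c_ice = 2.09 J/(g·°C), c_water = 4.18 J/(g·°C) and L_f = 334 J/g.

T_f ≈ 19.9 °C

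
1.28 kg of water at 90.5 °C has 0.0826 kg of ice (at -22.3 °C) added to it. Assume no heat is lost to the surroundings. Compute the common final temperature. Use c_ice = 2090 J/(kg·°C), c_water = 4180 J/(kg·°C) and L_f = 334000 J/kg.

Sum of m c ΔT and latent-heat terms is zero:
warm ice to 0 °C: 0.0826·2090·(0 − (-22.3)) = 3849.7
  latent heat to melt: 0.0826·334000 = 27588
  warm the meltwater: 345.27 T
  water cools: 1.28·4180·(T − 90.5) = 5350.4(T − 90.5)
5695.7 T = 484211 − 31438 = 452773
T ≈ 79.49 °C. Since T > 0 °C, the all-ice-melts assumption holds.

T_f ≈ 79.5 °C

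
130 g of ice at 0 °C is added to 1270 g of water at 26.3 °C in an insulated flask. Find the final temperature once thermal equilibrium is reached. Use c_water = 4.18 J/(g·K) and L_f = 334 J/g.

T_f ≈ 16.4 °C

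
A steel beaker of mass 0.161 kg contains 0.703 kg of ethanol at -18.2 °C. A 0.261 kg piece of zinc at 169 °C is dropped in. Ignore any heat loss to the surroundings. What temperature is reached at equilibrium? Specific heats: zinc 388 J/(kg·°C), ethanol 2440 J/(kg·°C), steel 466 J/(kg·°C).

T_f = Σ m_i c_i T_i / Σ m_i c_i:
T_f = (101.27×169 + 1715.3×(-18.2) + 75.03×(-18.2)) / (101.27 + 1715.3 + 75.03)
    = -15470 / 1891.6 ≈ -8.18 °C

T_f ≈ -8.2 °C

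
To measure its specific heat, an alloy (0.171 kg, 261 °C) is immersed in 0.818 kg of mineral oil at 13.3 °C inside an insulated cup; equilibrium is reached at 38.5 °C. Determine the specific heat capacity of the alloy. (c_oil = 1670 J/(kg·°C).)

c ≈ 905 J/(kg·°C)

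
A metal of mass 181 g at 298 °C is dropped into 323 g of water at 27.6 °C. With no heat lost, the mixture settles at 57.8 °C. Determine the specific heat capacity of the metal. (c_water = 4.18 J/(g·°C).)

c ≈ 0.938 J/(g·°C)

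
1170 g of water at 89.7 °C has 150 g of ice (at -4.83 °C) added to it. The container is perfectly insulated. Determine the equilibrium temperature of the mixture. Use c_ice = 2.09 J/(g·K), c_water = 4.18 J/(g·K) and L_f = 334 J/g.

Sum of m c ΔT and latent-heat terms is zero:
ice -4.83→0 °C: 150·2.09·4.83 = 1514.2
  melt ice: 150·334 = 50100
  meltwater 0→T: 150·4.18·T = 627 T
  water: 4890.6(T − 89.7)
5517.6 T = 438687 − 51614 = 387073
T ≈ 70.15 °C (positive, so assuming full melt was valid).

T_f ≈ 70.2 °C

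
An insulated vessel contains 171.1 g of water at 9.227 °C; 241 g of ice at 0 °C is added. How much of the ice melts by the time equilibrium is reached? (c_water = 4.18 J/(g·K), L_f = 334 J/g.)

m_melted ≈ 19.8 g

Water can give up m c ΔT = 171.1×4.18×9.227 = 6599.1 J before reaching 0 °C.
Melting all 241 g of ice would need 241×334 = 80494 J.
6599.1 J < 80494 J, so only part of the ice melts and the system sits at 0 °C.
Mass melted = 6599.1/334 ≈ 19.76 g.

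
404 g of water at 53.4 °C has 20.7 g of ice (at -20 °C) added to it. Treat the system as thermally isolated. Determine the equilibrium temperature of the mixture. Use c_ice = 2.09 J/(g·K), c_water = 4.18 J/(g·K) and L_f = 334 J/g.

Energy balance with sensible and latent terms:
ice -20→0 °C: 20.7·2.09·20 = 865.26; fusion: m_ice L_f = 20.7·334 = 6913.8; warm the meltwater: 86.53 T; water cools: 404·4.18·(T − 53.4) = 1688.7(T − 53.4)
1775.2 T = 90178 − 7779.1 = 82399
T ≈ 46.42 °C. Since T > 0 °C, the all-ice-melts assumption holds.

T_f ≈ 46.4 °C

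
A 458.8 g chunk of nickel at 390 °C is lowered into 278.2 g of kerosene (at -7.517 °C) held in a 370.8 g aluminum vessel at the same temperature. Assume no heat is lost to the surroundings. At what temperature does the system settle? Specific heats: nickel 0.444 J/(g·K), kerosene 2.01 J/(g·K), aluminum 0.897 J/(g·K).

Heat gained plus heat lost sum to zero:
458.8·0.444·(T − 390) + 278.2·2.01·(T − (-7.517)) + 370.8·0.897·(T − (-7.517)) = 0
203.71(T − 390) + 559.18(T − (-7.517)) + 332.61(T − (-7.517)) = 0
1095.5 T = 72742
T ≈ 66.40 °C

T_f ≈ 66.4 °C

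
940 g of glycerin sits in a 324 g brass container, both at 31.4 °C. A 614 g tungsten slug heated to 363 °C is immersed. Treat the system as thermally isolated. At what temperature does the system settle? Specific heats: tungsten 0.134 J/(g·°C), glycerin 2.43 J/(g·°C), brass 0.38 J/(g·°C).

T_f ≈ 42.4 °C

Conservation of energy gives ΣQ = 0:
614×0.134×(T − 363) + 940×2.43×(T − 31.4) + 324×0.38×(T − 31.4) = 0
(82.28 + 2284.2 + 123.12) T = 82.28×363 + 2284.2×31.4 + 123.12×31.4
T ≈ 42.36 °C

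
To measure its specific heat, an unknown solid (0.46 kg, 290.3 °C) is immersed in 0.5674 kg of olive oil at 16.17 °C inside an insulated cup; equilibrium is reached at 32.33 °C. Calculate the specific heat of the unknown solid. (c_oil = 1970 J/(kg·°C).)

c ≈ 152 J/(kg·°C)

m_s c (T_s − T_f) = m_oil c_oil (T_f − T_0):
0.46·c·(290.3 − 32.33) = 0.5674·1970·(32.33 − 16.17)
118.67 c = 18063  ⇒  c ≈ 152.2 J/(kg·°C)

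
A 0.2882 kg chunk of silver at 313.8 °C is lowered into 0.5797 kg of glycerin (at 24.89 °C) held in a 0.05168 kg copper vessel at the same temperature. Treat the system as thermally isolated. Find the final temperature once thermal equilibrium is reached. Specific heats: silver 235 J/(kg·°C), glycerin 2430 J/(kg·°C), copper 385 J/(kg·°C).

With ΣQ=0 the equilibrium temperature is the m·c-weighted mean:
T_f = (67.73·313.8 + 1408.7·24.89 + 19.9·24.89) / (67.73 + 1408.7 + 19.9)
    = 56810 / 1496.3 ≈ 37.97 °C

T_f ≈ 38.0 °C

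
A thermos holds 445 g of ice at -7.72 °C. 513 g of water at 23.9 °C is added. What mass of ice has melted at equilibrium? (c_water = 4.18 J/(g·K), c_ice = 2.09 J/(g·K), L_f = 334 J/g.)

Cooling the water to 0 °C releases 513×4.18×23.9 = 51250 J.
Of that, 445×2.09×7.72 = 7180 J goes to bring the ice to 0 °C, leaving 44070 J.
Melting all 445 g of ice would need 445×334 = 148630 J.
44070 J < 148630 J, so only part of the ice melts and the system sits at 0 °C.
Mass melted = 44070/334 ≈ 131.9 g.

m_melted ≈ 132 g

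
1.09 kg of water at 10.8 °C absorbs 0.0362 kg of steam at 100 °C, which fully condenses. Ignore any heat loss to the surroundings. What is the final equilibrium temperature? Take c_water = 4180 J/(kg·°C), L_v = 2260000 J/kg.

T_f ≈ 31.0 °C

Net heat exchanged in the isolated system is zero:
steam→water at 100 °C releases m L_v = 0.0362·2260000 = 81812; condensed water 100 °C→T: 151.32(T − 100); water warms: 1.09·4180·(T − 10.8) = 4556.2(T − 10.8)
4707.5 T = 81812 + 15132 + 49207 = 146151
T ≈ 31.05 °C (< 100 °C, so full condensation is consistent).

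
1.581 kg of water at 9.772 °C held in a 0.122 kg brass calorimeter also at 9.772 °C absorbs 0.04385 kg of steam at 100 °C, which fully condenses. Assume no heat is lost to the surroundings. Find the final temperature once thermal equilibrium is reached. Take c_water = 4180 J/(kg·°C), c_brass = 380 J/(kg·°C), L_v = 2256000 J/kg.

T_f ≈ 26.7 °C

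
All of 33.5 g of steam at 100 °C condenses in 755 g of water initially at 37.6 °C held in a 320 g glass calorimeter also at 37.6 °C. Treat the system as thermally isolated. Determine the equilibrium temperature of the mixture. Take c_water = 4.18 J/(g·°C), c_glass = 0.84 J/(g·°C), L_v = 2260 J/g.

T_f ≈ 61.3 °C

Energy conservation, ΣQ = 0:
latent heat released on condensation: 33.5·2260 = 75710
  condensate cools 100→T: 33.5·4.18·(T − 100) = 140.03(T − 100)
  water warms: 755·4.18·(T − 37.6) = 3155.9(T − 37.6)
  cup: 268.8(T − 37.6)
3564.7 T = 75710 + 14003 + 128769 = 218482
T ≈ 61.29 °C — below 100 °C, confirming all the steam condensed.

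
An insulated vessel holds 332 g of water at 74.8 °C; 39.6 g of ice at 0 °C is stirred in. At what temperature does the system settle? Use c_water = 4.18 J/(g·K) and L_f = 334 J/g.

Let T be the final temperature. ΣQ_i = 0:
latent heat to melt: 39.6×334 = 13226; meltwater 0→T: 39.6×4.18×T = 165.53 T; water cools: 332×4.18×(T − 74.8) = 1387.8(T − 74.8)
1553.3 T = 103804 − 13226 = 90578
T ≈ 58.31 °C. Since T > 0 °C, the all-ice-melts assumption holds.

T_f ≈ 58.3 °C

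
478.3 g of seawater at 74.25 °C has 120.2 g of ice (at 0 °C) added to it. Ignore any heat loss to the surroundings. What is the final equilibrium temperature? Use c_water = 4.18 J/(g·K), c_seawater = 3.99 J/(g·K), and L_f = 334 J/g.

Sum of m c ΔT and latent-heat terms is zero:
melt ice: 120.2×334 = 40147
  meltwater 0→T: 120.2×4.18×T = 502.44 T
  seawater cools: 478.3×3.99×(T − 74.25) = 1908.4(T − 74.25)
2410.9 T = 141700 − 40147 = 101553
T ≈ 42.12 °C. Since T > 0 °C, the all-ice-melts assumption holds.

T_f ≈ 42.1 °C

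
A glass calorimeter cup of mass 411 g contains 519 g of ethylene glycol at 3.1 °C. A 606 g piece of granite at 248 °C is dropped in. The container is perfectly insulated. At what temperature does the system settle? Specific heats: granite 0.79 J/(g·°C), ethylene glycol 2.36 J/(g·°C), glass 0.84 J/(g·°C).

T_f = Σ m_i c_i T_i / Σ m_i c_i:
T_f = (478.74×248 + 1224.8×3.1 + 345.24×3.1) / (478.74 + 1224.8 + 345.24)
    = 123595 / 2048.8 ≈ 60.32 °C

T_f ≈ 60.3 °C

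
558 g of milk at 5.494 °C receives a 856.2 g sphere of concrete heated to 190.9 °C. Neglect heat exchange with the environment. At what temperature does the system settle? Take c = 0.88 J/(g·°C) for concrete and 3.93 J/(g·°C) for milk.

T_f ≈ 52.9 °C

T_f is the heat-capacity-weighted average of the initial temperatures:
T_f = (753.46*190.9 + 2192.9*5.494) / (753.46 + 2192.9)
    = 155883 / 2946.4 ≈ 52.91 °C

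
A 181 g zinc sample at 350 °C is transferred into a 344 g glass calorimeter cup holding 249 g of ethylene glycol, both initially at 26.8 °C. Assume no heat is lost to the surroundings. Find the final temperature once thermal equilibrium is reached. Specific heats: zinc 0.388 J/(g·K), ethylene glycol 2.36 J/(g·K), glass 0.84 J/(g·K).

Setting the total heat transfer to zero:
181*0.388*(T − 350) + 249*2.36*(T − 26.8) + 344*0.84*(T − 26.8) = 0
70.23(T − 350) + 587.64(T − 26.8) + 288.96(T − 26.8) = 0
946.83 T = 48073
T = 48073/946.83 ≈ 50.77 °C

T_f ≈ 50.8 °C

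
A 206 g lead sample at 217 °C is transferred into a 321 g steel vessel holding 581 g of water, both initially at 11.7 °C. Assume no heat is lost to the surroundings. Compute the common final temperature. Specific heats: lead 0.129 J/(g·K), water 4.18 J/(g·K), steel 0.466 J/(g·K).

Setting the total heat transfer to zero:
206·0.129·(T − 217) + 581·4.18·(T − 11.7) + 321·0.466·(T − 11.7) = 0
2604.7 T = 35931
T = 35931/2604.7 ≈ 13.79 °C

T_f ≈ 13.8 °C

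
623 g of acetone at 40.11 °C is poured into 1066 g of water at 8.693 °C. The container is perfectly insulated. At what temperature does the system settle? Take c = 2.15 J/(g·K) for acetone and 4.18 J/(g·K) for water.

Heat lost by the acetone equals heat gained by the water:
623*2.15*(40.11 − T) = 1066*4.18*(T − 8.693)
1339.5(40.11 − T) = 4455.9(T − 8.693)
5795.3 T = 92460  ⇒  T ≈ 15.95 °C

T_f ≈ 16.0 °C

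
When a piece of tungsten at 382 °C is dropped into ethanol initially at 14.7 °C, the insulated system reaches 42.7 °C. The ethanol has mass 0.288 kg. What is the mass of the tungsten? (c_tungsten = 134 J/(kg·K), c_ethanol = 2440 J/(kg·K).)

m ≈ 0.433 kg

Heat lost by the tungsten = heat gained by the ethanol:
m·134·(382 − 42.7) = 0.288·2440·(42.7 − 14.7)
45466 m = 19676  ⇒  m ≈ 0.4328 kg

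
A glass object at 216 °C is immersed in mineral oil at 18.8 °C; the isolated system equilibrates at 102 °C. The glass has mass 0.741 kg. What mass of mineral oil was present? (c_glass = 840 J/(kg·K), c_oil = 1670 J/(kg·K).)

m ≈ 0.511 kg

Heat lost by the glass = heat gained by the oil:
0.741×840×(216 − 102) = m×1670×(102 − 18.8)
138944 m = 70958  ⇒  m ≈ 0.5107 kg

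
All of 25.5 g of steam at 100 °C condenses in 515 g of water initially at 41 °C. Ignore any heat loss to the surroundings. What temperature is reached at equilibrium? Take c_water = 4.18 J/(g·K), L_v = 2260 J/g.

T_f ≈ 69.3 °C

Energy conservation, ΣQ = 0:
steam→water at 100 °C releases m L_v = 25.5·2260 = 57630
  condensed water 100 °C→T: 106.59(T − 100)
  water warms: 515·4.18·(T − 41) = 2152.7(T − 41)
2259.3 T = 57630 + 10659 + 88261 = 156550
T ≈ 69.29 °C, under the boiling point, so the assumption holds.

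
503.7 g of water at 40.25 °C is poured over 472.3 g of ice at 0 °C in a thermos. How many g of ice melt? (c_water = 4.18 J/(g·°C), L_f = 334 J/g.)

Heat available from the water dropping to 0 °C: 503.7×4.18×40.25 = 84745 J.
Fully melting the ice requires m_ice L_f = 472.3×334 = 157748 J.
That's not enough to melt it all — equilibrium is at 0 °C with ice remaining.
Mass melted = 84745/334 ≈ 253.7 g.

m_melted ≈ 254 g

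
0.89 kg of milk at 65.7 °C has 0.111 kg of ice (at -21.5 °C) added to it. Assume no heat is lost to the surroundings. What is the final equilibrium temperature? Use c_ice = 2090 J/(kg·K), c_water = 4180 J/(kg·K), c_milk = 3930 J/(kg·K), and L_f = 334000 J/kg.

T_f ≈ 47.4 °C

Let T be the final temperature. ΣQ_i = 0:
warm ice to 0 °C: 0.111·2090·(0 − (-21.5)) = 4987.8
  fusion: m_ice L_f = 0.111·334000 = 37074
  warm the meltwater: 463.98 T
  milk: 3497.7(T − 65.7)
3961.7 T = 229799 − 42062 = 187737
T ≈ 47.39 °C. Since T > 0 °C, the all-ice-melts assumption holds.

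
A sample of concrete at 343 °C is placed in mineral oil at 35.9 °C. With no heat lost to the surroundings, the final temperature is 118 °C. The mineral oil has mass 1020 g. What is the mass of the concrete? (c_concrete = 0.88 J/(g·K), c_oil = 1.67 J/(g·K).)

|Q_concrete| = |Q_oil|:
m·0.88·(343 − 118) = 1020·1.67·(118 − 35.9)
198 m = 139849  ⇒  m ≈ 706.3 g

m ≈ 706 g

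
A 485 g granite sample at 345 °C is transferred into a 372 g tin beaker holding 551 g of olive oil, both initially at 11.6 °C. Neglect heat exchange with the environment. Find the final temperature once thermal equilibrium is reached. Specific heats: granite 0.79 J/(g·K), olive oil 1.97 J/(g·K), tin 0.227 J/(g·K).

T_f ≈ 93.9 °C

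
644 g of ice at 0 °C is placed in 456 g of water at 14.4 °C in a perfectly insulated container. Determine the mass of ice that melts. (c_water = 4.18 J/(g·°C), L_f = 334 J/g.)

m_melted ≈ 82.2 g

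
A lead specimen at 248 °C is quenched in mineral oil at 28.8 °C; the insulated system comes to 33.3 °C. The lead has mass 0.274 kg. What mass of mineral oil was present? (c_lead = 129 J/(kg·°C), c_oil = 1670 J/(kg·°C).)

m ≈ 1.01 kg

Heat lost by the lead = heat gained by the oil:
0.274×129×(248 − 33.3) = m×1670×(33.3 − 28.8)
7515 m = 7588.8  ⇒  m ≈ 1.01 kg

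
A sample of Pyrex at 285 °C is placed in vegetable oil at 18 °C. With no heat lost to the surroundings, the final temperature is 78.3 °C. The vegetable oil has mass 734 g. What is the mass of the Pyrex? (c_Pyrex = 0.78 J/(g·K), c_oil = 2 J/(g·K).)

Heat lost by the Pyrex = heat gained by the oil:
m×0.78×(285 − 78.3) = 734×2×(78.3 − 18)
161.23 m = 88520  ⇒  m ≈ 549 g

m ≈ 549 g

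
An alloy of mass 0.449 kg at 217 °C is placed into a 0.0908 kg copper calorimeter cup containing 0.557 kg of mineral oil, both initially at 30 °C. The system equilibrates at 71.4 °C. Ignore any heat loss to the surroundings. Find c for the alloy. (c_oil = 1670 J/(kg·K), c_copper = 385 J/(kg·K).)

Setting the total heat transfer to zero:
0.449·c·(71.4 − 217) + 0.557·1670·(71.4 − 30) + 0.0908·385·(71.4 − 30) = 0
-65.37 c = -39957
c = -39957/-65.37 ≈ 611.2 J/(kg·K)

c ≈ 611 J/(kg·K)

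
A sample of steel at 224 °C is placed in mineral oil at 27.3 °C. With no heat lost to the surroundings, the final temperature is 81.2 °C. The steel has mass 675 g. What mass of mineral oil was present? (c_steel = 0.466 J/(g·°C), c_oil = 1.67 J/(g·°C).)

m ≈ 499 g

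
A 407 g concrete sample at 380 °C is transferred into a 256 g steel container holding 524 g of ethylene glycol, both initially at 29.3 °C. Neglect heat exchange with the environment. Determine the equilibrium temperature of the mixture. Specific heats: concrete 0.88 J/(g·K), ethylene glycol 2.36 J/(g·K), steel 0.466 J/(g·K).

T_f ≈ 102.6 °C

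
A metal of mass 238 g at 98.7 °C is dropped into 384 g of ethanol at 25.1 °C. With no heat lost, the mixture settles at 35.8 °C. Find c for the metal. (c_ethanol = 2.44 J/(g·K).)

m_s c (T_s − T_f) = m_ethanol c_ethanol (T_f − T_0):
238·c·(98.7 − 35.8) = 384·2.44·(35.8 − 25.1)
14970 c = 10025  ⇒  c ≈ 0.6697 J/(g·K)

c ≈ 0.67 J/(g·K)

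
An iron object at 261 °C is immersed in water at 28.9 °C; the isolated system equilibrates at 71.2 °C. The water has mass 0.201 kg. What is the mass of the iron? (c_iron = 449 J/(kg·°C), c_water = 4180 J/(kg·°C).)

Heat lost by the iron = heat gained by the water:
m·449·(261 − 71.2) = 0.201·4180·(71.2 − 28.9)
85220 m = 35540  ⇒  m ≈ 0.417 kg

m ≈ 0.417 kg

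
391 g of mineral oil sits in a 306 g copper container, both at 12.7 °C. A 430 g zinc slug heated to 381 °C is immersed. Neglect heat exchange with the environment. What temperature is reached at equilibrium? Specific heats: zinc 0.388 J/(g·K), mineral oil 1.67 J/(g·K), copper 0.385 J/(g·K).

T_f = Σ m_i c_i T_i / Σ m_i c_i:
T_f = (166.84*381 + 652.97*12.7 + 117.81*12.7) / (166.84 + 652.97 + 117.81)
    = 73355 / 937.62 ≈ 78.24 °C

T_f ≈ 78.2 °C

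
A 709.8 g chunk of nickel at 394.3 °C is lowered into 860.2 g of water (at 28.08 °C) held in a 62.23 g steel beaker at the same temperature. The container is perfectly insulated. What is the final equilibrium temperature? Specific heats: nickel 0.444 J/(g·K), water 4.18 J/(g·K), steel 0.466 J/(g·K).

Heat gained plus heat lost sum to zero:
709.8*0.444*(T − 394.3) + 860.2*4.18*(T − 28.08) + 62.23*0.466*(T − 28.08) = 0
315.15(T − 394.3) + 3595.6(T − 28.08) + 29(T − 28.08) = 0
(315.15 + 3595.6 + 29) T = 315.15*394.3 + 3595.6*28.08 + 29*28.08
T = 226044 / 3939.8 = 57.4 °C

T_f ≈ 57.4 °C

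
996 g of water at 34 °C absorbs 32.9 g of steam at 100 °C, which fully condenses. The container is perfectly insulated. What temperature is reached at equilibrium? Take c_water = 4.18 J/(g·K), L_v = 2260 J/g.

T_f ≈ 53.4 °C

Sum of m c ΔT and latent-heat terms is zero:
steam→water at 100 °C releases m L_v = 32.9×2260 = 74354; condensed water 100 °C→T: 137.52(T − 100); original water: 4163.3(T − 34)
4300.8 T = 74354 + 13752 + 141552 = 229658
T ≈ 53.40 °C, under the boiling point, so the assumption holds.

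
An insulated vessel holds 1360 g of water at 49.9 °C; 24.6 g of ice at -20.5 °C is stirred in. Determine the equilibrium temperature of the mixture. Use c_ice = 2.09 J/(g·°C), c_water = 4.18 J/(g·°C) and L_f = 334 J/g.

Setting the total heat transfer to zero:
warm ice to 0 °C: 24.6×2.09×(0 − (-20.5)) = 1054
  fusion: m_ice L_f = 24.6×334 = 8216.4
  warm the meltwater: 102.83 T
  water: 5684.8(T − 49.9)
5787.6 T = 283672 − 9270.4 = 274401
T ≈ 47.41 °C — above 0 °C, consistent with complete melting.

T_f ≈ 47.4 °C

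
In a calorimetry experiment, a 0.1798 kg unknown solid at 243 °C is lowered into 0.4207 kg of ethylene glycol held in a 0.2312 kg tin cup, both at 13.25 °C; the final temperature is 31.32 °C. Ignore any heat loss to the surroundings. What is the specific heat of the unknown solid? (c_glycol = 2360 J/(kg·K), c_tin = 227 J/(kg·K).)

c ≈ 496 J/(kg·K)

Let T be the final temperature. ΣQ_i = 0:
0.1798×c×(31.32 − 243) + 0.4207×2360×(31.32 − 13.25) + 0.2312×227×(31.32 − 13.25) = 0
-38.06 c = -18889
c = -18889/-38.06 ≈ 496.3 J/(kg·K)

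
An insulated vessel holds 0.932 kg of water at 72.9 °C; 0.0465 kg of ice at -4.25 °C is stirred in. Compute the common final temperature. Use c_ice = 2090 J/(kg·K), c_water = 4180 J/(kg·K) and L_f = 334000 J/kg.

T_f ≈ 65.5 °C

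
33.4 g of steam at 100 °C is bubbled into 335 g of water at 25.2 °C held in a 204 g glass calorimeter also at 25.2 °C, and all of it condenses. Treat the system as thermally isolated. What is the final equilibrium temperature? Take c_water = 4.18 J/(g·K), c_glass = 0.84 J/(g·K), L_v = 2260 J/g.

Net heat exchanged in the isolated system is zero:
latent heat released on condensation: 33.4·2260 = 75484; condensate cools 100→T: 33.4·4.18·(T − 100) = 139.61(T − 100); water warms: 335·4.18·(T − 25.2) = 1400.3(T − 25.2); glass cup: 204·0.84·(T − 25.2) = 171.36(T − 25.2)
1711.3 T = 75484 + 13961 + 39606 = 129051
T ≈ 75.41 °C, under the boiling point, so the assumption holds.

T_f ≈ 75.4 °C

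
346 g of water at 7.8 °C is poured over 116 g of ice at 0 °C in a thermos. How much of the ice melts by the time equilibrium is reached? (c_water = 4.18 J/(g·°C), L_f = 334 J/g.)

m_melted ≈ 33.8 g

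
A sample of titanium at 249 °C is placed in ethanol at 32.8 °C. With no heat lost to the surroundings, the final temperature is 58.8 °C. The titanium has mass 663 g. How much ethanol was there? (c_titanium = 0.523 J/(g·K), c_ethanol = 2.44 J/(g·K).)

|Q_titanium| = |Q_ethanol|:
663×0.523×(249 − 58.8) = m×2.44×(58.8 − 32.8)
63.44 m = 65952  ⇒  m ≈ 1040 g

m ≈ 1040 g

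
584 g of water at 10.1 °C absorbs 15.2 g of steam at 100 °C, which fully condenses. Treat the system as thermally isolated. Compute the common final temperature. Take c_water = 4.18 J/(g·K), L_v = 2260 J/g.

T_f ≈ 26.1 °C

Let T be the final temperature. ΣQ_i = 0:
condense steam: −15.2×2260 = −34352
  condensate cools 100→T: 15.2×4.18×(T − 100) = 63.54(T − 100)
  water warms: 584×4.18×(T − 10.1) = 2441.1(T − 10.1)
2504.7 T = 34352 + 6353.6 + 24655 = 65361
T ≈ 26.10 °C (< 100 °C, so full condensation is consistent).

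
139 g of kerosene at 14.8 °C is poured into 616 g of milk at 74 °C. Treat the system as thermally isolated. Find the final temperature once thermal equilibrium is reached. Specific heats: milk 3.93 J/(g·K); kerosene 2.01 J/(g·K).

T_f ≈ 67.9 °C

Set heat shed by the hot body equal to heat absorbed by the cold body:
616·3.93·(74 − T) = 139·2.01·(T − 14.8)
2420.9(74 − T) = 279.39(T − 14.8)
2700.3 T = 183280  ⇒  T ≈ 67.87 °C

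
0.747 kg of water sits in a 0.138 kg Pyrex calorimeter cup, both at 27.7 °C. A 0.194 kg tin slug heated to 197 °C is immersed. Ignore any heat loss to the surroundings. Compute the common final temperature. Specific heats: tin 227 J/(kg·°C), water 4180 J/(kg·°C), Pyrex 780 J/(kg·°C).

T_f ≈ 30.0 °C

T_f is the heat-capacity-weighted average of the initial temperatures:
T_f = (44.04·197 + 3122.5·27.7 + 107.64·27.7) / (44.04 + 3122.5 + 107.64)
    = 98149 / 3274.1 ≈ 29.98 °C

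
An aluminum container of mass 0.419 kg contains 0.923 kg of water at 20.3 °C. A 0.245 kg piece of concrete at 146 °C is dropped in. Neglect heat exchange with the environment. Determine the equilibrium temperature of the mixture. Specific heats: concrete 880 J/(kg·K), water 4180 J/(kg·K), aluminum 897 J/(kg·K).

T_f ≈ 26.4 °C

T_f is the heat-capacity-weighted average of the initial temperatures:
T_f = (215.6·146 + 3858.1·20.3 + 375.84·20.3) / (215.6 + 3858.1 + 375.84)
    = 117427 / 4449.6 ≈ 26.39 °C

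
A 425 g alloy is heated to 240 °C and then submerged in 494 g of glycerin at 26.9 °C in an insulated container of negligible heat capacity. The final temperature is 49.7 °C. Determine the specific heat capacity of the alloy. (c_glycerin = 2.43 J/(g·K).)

c ≈ 0.338 J/(g·K)

Net heat exchanged in the isolated system is zero:
425·c·(49.7 − 240) + 494·2.43·(49.7 − 26.9) = 0
-80878 c = -27370
c = -27370/-80878 ≈ 0.3384 J/(g·K)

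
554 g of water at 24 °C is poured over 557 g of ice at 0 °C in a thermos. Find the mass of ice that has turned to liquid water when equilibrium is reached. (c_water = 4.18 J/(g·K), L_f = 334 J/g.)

m_melted ≈ 166 g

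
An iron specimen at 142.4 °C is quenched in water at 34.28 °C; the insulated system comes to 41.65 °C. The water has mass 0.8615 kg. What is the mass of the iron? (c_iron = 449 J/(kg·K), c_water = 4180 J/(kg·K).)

Conservation of energy gives ΣQ = 0:
m·449·(41.65 − 142.4) + 0.8615·4180·(41.65 − 34.28) = 0
-45237 m = -26540
m = -26540/-45237 ≈ 0.5867 kg

m ≈ 0.587 kg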